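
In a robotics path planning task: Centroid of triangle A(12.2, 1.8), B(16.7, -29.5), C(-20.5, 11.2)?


Centroid = ((x_A+x_B+x_C)/3, (y_A+y_B+y_C)/3)
= ((12.2+16.7+(-20.5))/3, (1.8+(-29.5)+11.2)/3)
= (2.8, -5.5)

(2.8, -5.5)


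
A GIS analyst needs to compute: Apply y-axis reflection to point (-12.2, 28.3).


Reflection over y-axis: (x,y) -> (-x,y)
(-12.2, 28.3) -> (12.2, 28.3)

(12.2, 28.3)


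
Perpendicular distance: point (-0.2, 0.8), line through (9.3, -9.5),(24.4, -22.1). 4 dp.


|cross product| = 35.83
|line direction| = sqrt(386.77) = 19.6665
Distance = 35.83/sqrt(386.77) = 1.8219

1.8219


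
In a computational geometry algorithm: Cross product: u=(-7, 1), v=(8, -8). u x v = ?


u x v = u_x*v_y - u_y*v_x = (-7)*(-8) - 1*8
= 56 - 8 = 48

48


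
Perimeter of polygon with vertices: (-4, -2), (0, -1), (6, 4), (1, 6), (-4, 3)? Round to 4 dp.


Sides: (-4, -2)->(0, -1): sqrt(17) = 4.123106, (0, -1)->(6, 4): sqrt(61) = 7.81025, (6, 4)->(1, 6): sqrt(29) = 5.385165, (1, 6)->(-4, 3): sqrt(34) = 5.830952, (-4, 3)->(-4, -2): sqrt(25) = 5
Sum = 28.149473
Perimeter = 28.1495

28.1495


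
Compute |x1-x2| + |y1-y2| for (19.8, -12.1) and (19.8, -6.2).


|19.8-19.8| + |(-12.1)-(-6.2)| = 0 + 5.9 = 5.9

5.9


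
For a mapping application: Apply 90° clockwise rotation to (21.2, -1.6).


90° CW: (x,y) -> (y, -x)
(21.2,-1.6) -> (-1.6, -21.2)

(-1.6, -21.2)


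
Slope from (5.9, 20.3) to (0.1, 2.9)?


slope = (y2-y1)/(x2-x1) = (2.9-20.3)/(0.1-5.9) = (-17.4)/(-5.8) = 3

3


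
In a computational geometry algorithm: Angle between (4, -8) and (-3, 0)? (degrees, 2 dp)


u.v = -12, |u| = sqrt(80) = 8.9443, |v| = sqrt(9) = 3
cos(theta) = u.v/(|u||v|) = -12/sqrt(720) = -0.447214
theta = acos(-0.447214) = 116.57 degrees

116.57 degrees


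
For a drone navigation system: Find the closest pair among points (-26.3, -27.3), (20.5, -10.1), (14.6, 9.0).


d(P0,P1) = 49.8606, d(P0,P2) = 54.6855, d(P1,P2) = 19.9905
Closest: P1 and P2

Closest pair: (20.5, -10.1) and (14.6, 9.0), distance = 19.9905


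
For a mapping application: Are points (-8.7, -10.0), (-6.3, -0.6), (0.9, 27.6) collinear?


Cross product: ((-6.3)-(-8.7))*(27.6-(-10)) - ((-0.6)-(-10))*(0.9-(-8.7))
= 0

Yes, collinear


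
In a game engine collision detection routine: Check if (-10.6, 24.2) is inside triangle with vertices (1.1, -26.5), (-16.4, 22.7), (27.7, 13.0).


Cross products: AB x AP = -311.61, BC x BP = 122.41, CA x CP = -1810.77
All same sign? no

No, outside


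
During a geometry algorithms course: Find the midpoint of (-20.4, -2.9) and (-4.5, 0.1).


M = (((-20.4)+(-4.5))/2, ((-2.9)+0.1)/2)
= (-12.45, -1.4)

(-12.45, -1.4)


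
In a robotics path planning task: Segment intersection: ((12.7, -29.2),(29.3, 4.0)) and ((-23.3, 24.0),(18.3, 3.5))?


Cross products: d1=-1475.12, d2=246.3, d3=2078.32, d4=356.9
d1*d2 < 0 and d3*d4 < 0? no

No, they don't intersect


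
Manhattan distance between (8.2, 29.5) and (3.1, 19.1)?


|8.2-3.1| + |29.5-19.1| = 5.1 + 10.4 = 15.5

15.5


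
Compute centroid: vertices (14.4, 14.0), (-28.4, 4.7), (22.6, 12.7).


Centroid = ((x_A+x_B+x_C)/3, (y_A+y_B+y_C)/3)
= ((14.4+(-28.4)+22.6)/3, (14+4.7+12.7)/3)
= (2.8667, 10.4667)

(2.8667, 10.4667)


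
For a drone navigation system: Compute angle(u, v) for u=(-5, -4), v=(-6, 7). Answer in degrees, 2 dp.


u.v = 2, |u| = sqrt(41) = 6.4031, |v| = sqrt(85) = 9.2195
cos(theta) = u.v/(|u||v|) = 2/sqrt(3485) = 0.033879
theta = acos(0.033879) = 88.06 degrees

88.06 degrees


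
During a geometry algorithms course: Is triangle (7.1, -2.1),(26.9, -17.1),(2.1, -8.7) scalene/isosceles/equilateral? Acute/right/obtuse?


Side lengths squared: AB^2=617.04, BC^2=685.6, CA^2=68.56
Sorted: [68.56, 617.04, 685.6]
By sides: Scalene, By angles: Right

Scalene, Right


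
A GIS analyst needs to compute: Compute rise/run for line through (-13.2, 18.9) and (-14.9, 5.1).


slope = (y2-y1)/(x2-x1) = (5.1-18.9)/((-14.9)-(-13.2)) = (-13.8)/(-1.7) = 8.1176

8.1176


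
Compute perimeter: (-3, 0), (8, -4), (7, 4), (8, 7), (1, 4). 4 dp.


Sides: (-3, 0)->(8, -4): sqrt(137) = 11.7047, (8, -4)->(7, 4): sqrt(65) = 8.062258, (7, 4)->(8, 7): sqrt(10) = 3.162278, (8, 7)->(1, 4): sqrt(58) = 7.615773, (1, 4)->(-3, 0): sqrt(32) = 5.656854
Sum = 36.201863
Perimeter = 36.2019

36.2019


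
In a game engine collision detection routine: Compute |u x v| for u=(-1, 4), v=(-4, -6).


|u x v| = |(-1)*(-6) - 4*(-4)|
= |6 - (-16)| = 22

22


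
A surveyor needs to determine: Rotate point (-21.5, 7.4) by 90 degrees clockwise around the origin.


90° CW: (x,y) -> (y, -x)
(-21.5,7.4) -> (7.4, 21.5)

(7.4, 21.5)


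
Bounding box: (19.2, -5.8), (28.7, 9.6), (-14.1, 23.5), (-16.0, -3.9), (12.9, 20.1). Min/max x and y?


x range: [-16, 28.7]
y range: [-5.8, 23.5]
Bounding box: (-16,-5.8) to (28.7,23.5)

(-16,-5.8) to (28.7,23.5)


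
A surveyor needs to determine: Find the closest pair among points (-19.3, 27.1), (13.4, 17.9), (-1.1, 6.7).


d(P0,P1) = 33.9695, d(P0,P2) = 27.3386, d(P1,P2) = 18.3218
Closest: P1 and P2

Closest pair: (13.4, 17.9) and (-1.1, 6.7), distance = 18.3218


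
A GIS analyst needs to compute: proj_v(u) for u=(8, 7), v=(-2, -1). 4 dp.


u.v = -23, |v| = sqrt(5) = 2.2361
Scalar projection = u.v / |v| = -23 / sqrt(5) = -10.2859

-10.2859


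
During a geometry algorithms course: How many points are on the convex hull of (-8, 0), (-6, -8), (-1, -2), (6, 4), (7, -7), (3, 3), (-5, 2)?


Convex hull vertices (CCW): (-8, 0), (-6, -8), (7, -7), (6, 4), (-5, 2)
Count = 5

5


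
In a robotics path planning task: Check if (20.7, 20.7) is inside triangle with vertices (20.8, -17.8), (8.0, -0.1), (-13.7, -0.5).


Cross products: AB x AP = -491.03, BC x BP = -446.28, CA x CP = 1326.52
All same sign? no

No, outside


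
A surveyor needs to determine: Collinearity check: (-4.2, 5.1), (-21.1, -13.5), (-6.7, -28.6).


Cross product: ((-21.1)-(-4.2))*((-28.6)-5.1) - ((-13.5)-5.1)*((-6.7)-(-4.2))
= 523.03

No, not collinear


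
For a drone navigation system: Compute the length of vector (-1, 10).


|u| = sqrt((-1)^2 + 10^2) = sqrt(101) = 10.0499

10.0499


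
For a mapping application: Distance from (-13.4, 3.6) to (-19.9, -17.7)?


dx=-6.5, dy=-21.3
d^2 = (-6.5)^2 + (-21.3)^2 = 495.94
d = sqrt(495.94) = 22.2697

22.2697


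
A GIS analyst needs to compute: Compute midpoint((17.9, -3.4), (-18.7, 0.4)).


M = ((17.9+(-18.7))/2, ((-3.4)+0.4)/2)
= (-0.4, -1.5)

(-0.4, -1.5)


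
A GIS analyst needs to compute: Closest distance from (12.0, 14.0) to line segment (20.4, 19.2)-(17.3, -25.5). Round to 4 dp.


Project P onto AB: t = 0.1287 (clamped to [0,1])
Closest point on segment: (20.0009, 13.4451)
Distance: 8.0201

8.0201


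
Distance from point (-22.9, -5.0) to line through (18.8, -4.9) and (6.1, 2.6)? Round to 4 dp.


|cross product| = 314.02
|line direction| = sqrt(217.54) = 14.7492
Distance = 314.02/sqrt(217.54) = 21.2906

21.2906


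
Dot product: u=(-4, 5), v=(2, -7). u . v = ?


u . v = u_x*v_x + u_y*v_y = (-4)*2 + 5*(-7)
= (-8) + (-35) = -43

-43


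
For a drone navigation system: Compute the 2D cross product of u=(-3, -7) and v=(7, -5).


u x v = u_x*v_y - u_y*v_x = (-3)*(-5) - (-7)*7
= 15 - (-49) = 64

64


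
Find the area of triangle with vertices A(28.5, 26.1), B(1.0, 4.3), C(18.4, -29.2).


Area = |x_A(y_B-y_C) + x_B(y_C-y_A) + x_C(y_A-y_B)|/2
= |954.75 + (-55.3) + 401.12|/2
= 1300.57/2 = 650.285

650.285


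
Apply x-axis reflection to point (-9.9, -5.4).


Reflection over x-axis: (x,y) -> (x,-y)
(-9.9, -5.4) -> (-9.9, 5.4)

(-9.9, 5.4)


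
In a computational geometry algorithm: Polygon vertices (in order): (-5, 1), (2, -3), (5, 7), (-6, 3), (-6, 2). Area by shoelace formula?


Shoelace sum: ((-5)*(-3) - 2*1) + (2*7 - 5*(-3)) + (5*3 - (-6)*7) + ((-6)*2 - (-6)*3) + ((-6)*1 - (-5)*2)
= 109
Area = |109|/2 = 54.5

54.5


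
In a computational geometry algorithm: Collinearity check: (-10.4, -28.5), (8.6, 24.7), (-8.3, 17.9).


Cross product: (8.6-(-10.4))*(17.9-(-28.5)) - (24.7-(-28.5))*((-8.3)-(-10.4))
= 769.88

No, not collinear


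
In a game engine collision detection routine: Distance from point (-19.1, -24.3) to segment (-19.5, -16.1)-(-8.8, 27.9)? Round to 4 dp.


Project P onto AB: t = 0 (clamped to [0,1])
Closest point on segment: (-19.5, -16.1)
Distance: 8.2098

8.2098


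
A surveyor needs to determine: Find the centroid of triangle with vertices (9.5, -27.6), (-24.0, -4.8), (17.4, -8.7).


Centroid = ((x_A+x_B+x_C)/3, (y_A+y_B+y_C)/3)
= ((9.5+(-24)+17.4)/3, ((-27.6)+(-4.8)+(-8.7))/3)
= (0.9667, -13.7)

(0.9667, -13.7)


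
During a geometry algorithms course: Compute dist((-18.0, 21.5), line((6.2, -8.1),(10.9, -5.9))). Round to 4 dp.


|cross product| = 192.36
|line direction| = sqrt(26.93) = 5.1894
Distance = 192.36/sqrt(26.93) = 37.0678

37.0678


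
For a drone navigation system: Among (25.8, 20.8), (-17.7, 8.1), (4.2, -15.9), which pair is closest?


d(P0,P1) = 45.316, d(P0,P2) = 42.5846, d(P1,P2) = 32.4902
Closest: P1 and P2

Closest pair: (-17.7, 8.1) and (4.2, -15.9), distance = 32.4902


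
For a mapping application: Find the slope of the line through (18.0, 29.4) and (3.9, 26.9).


slope = (y2-y1)/(x2-x1) = (26.9-29.4)/(3.9-18) = (-2.5)/(-14.1) = 0.1773

0.1773


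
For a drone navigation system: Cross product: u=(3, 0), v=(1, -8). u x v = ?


u x v = u_x*v_y - u_y*v_x = 3*(-8) - 0*1
= (-24) - 0 = -24

-24


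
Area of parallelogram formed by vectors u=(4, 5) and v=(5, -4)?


|u x v| = |4*(-4) - 5*5|
= |(-16) - 25| = 41

41


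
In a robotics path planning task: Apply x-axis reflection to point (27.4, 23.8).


Reflection over x-axis: (x,y) -> (x,-y)
(27.4, 23.8) -> (27.4, -23.8)

(27.4, -23.8)


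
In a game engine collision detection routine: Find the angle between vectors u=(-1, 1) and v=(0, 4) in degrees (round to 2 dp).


u.v = 4, |u| = sqrt(2) = 1.4142, |v| = sqrt(16) = 4
cos(theta) = u.v/(|u||v|) = 4/sqrt(32) = 0.707107
theta = acos(0.707107) = 45 degrees

45 degrees


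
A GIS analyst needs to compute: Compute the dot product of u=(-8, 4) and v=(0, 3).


u . v = u_x*v_x + u_y*v_y = (-8)*0 + 4*3
= 0 + 12 = 12

12


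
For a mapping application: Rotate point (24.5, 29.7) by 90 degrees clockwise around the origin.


90° CW: (x,y) -> (y, -x)
(24.5,29.7) -> (29.7, -24.5)

(29.7, -24.5)


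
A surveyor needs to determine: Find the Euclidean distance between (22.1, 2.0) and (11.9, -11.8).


dx=-10.2, dy=-13.8
d^2 = (-10.2)^2 + (-13.8)^2 = 294.48
d = sqrt(294.48) = 17.1604

17.1604


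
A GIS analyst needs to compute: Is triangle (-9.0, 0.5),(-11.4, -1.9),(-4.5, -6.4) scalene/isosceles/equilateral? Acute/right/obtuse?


Side lengths squared: AB^2=11.52, BC^2=67.86, CA^2=67.86
Sorted: [11.52, 67.86, 67.86]
By sides: Isosceles, By angles: Acute

Isosceles, Acute


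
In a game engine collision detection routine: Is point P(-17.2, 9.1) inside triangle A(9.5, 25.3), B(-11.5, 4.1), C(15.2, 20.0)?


Cross products: AB x AP = -225.84, BC x BP = 224.13, CA x CP = 233.85
All same sign? no

No, outside


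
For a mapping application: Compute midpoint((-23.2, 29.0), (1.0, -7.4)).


M = (((-23.2)+1)/2, (29+(-7.4))/2)
= (-11.1, 10.8)

(-11.1, 10.8)


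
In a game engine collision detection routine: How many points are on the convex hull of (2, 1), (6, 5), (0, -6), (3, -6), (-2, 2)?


Convex hull vertices (CCW): (-2, 2), (0, -6), (3, -6), (6, 5)
Count = 4

4


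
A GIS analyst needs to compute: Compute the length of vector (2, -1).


|u| = sqrt(2^2 + (-1)^2) = sqrt(5) = 2.2361

2.2361


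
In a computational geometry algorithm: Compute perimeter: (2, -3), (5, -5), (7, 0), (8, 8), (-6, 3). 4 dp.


Sides: (2, -3)->(5, -5): sqrt(13) = 3.605551, (5, -5)->(7, 0): sqrt(29) = 5.385165, (7, 0)->(8, 8): sqrt(65) = 8.062258, (8, 8)->(-6, 3): sqrt(221) = 14.866069, (-6, 3)->(2, -3): sqrt(100) = 10
Sum = 41.919043
Perimeter = 41.919

41.919


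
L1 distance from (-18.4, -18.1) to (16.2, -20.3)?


|(-18.4)-16.2| + |(-18.1)-(-20.3)| = 34.6 + 2.2 = 36.8

36.8


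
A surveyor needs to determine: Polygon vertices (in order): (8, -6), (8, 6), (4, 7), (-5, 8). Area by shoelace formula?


Shoelace sum: (8*6 - 8*(-6)) + (8*7 - 4*6) + (4*8 - (-5)*7) + ((-5)*(-6) - 8*8)
= 161
Area = |161|/2 = 80.5

80.5


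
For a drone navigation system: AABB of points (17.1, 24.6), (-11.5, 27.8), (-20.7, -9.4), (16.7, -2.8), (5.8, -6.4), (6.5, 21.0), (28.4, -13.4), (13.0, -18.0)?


x range: [-20.7, 28.4]
y range: [-18, 27.8]
Bounding box: (-20.7,-18) to (28.4,27.8)

(-20.7,-18) to (28.4,27.8)


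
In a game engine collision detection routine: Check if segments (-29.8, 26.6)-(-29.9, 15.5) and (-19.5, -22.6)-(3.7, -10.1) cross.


Cross products: d1=1270.19, d2=1013.92, d3=119.25, d4=375.52
d1*d2 < 0 and d3*d4 < 0? no

No, they don't intersect


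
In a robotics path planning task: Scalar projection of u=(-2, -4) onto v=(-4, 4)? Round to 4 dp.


u.v = -8, |v| = sqrt(32) = 5.6569
Scalar projection = u.v / |v| = -8 / sqrt(32) = -1.4142

-1.4142


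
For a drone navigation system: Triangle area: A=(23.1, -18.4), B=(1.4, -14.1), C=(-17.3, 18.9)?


Area = |x_A(y_B-y_C) + x_B(y_C-y_A) + x_C(y_A-y_B)|/2
= |(-762.3) + 52.22 + 74.39|/2
= 635.69/2 = 317.845

317.845


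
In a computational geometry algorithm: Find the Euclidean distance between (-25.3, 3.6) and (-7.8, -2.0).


dx=17.5, dy=-5.6
d^2 = 17.5^2 + (-5.6)^2 = 337.61
d = sqrt(337.61) = 18.3742

18.3742


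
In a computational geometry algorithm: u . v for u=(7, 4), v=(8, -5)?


u . v = u_x*v_x + u_y*v_y = 7*8 + 4*(-5)
= 56 + (-20) = 36

36


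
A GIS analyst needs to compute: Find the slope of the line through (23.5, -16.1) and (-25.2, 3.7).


slope = (y2-y1)/(x2-x1) = (3.7-(-16.1))/((-25.2)-23.5) = 19.8/(-48.7) = -0.4066

-0.4066


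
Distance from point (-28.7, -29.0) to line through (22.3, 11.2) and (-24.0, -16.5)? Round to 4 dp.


|cross product| = 448.56
|line direction| = sqrt(2910.98) = 53.9535
Distance = 448.56/sqrt(2910.98) = 8.3138

8.3138


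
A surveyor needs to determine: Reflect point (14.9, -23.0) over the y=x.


Reflection over y=x: (x,y) -> (y,x)
(14.9, -23) -> (-23, 14.9)

(-23, 14.9)


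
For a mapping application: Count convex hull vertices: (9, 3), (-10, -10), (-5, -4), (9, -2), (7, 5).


Convex hull vertices (CCW): (-10, -10), (9, -2), (9, 3), (7, 5), (-5, -4)
Count = 5

5


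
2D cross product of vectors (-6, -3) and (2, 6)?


u x v = u_x*v_y - u_y*v_x = (-6)*6 - (-3)*2
= (-36) - (-6) = -30

-30


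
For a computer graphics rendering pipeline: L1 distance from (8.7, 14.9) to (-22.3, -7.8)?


|8.7-(-22.3)| + |14.9-(-7.8)| = 31 + 22.7 = 53.7

53.7


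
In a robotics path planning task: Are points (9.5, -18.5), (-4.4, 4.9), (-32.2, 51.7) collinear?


Cross product: ((-4.4)-9.5)*(51.7-(-18.5)) - (4.9-(-18.5))*((-32.2)-9.5)
= 0

Yes, collinear


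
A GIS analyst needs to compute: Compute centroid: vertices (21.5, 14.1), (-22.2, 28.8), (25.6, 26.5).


Centroid = ((x_A+x_B+x_C)/3, (y_A+y_B+y_C)/3)
= ((21.5+(-22.2)+25.6)/3, (14.1+28.8+26.5)/3)
= (8.3, 23.1333)

(8.3, 23.1333)


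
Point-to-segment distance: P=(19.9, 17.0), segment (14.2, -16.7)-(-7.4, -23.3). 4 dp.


Project P onto AB: t = 0 (clamped to [0,1])
Closest point on segment: (14.2, -16.7)
Distance: 34.1786

34.1786


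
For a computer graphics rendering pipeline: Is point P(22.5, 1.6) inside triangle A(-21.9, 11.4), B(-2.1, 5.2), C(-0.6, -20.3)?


Cross products: AB x AP = 81.24, BC x BP = 621.9, CA x CP = -1198.74
All same sign? no

No, outside


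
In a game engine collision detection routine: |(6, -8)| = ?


|u| = sqrt(6^2 + (-8)^2) = sqrt(100) = 10

10


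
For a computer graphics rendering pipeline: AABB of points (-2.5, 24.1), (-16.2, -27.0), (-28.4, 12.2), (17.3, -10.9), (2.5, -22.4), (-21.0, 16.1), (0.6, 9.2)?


x range: [-28.4, 17.3]
y range: [-27, 24.1]
Bounding box: (-28.4,-27) to (17.3,24.1)

(-28.4,-27) to (17.3,24.1)


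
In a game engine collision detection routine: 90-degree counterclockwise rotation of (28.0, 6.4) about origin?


90° CCW: (x,y) -> (-y, x)
(28,6.4) -> (-6.4, 28)

(-6.4, 28)


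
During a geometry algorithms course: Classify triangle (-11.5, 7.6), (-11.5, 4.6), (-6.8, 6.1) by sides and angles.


Side lengths squared: AB^2=9, BC^2=24.34, CA^2=24.34
Sorted: [9, 24.34, 24.34]
By sides: Isosceles, By angles: Acute

Isosceles, Acute


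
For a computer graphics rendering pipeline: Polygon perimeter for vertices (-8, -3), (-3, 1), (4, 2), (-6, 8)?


Sides: (-8, -3)->(-3, 1): sqrt(41) = 6.403124, (-3, 1)->(4, 2): sqrt(50) = 7.071068, (4, 2)->(-6, 8): sqrt(136) = 11.661904, (-6, 8)->(-8, -3): sqrt(125) = 11.18034
Sum = 36.316436
Perimeter = 36.3164

36.3164


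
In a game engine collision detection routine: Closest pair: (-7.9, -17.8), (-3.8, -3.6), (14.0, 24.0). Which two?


d(P0,P1) = 14.7801, d(P0,P2) = 47.1895, d(P1,P2) = 32.842
Closest: P0 and P1

Closest pair: (-7.9, -17.8) and (-3.8, -3.6), distance = 14.7801


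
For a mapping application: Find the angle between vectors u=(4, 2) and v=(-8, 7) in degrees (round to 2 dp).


u.v = -18, |u| = sqrt(20) = 4.4721, |v| = sqrt(113) = 10.6301
cos(theta) = u.v/(|u||v|) = -18/sqrt(2260) = -0.378633
theta = acos(-0.378633) = 112.25 degrees

112.25 degrees


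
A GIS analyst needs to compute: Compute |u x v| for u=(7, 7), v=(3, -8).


|u x v| = |7*(-8) - 7*3|
= |(-56) - 21| = 77

77


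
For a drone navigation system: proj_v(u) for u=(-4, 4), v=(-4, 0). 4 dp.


u.v = 16, |v| = sqrt(16) = 4
Scalar projection = u.v / |v| = 16 / sqrt(16) = 4

4


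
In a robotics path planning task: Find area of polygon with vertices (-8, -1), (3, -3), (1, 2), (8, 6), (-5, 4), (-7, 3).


Shoelace sum: ((-8)*(-3) - 3*(-1)) + (3*2 - 1*(-3)) + (1*6 - 8*2) + (8*4 - (-5)*6) + ((-5)*3 - (-7)*4) + ((-7)*(-1) - (-8)*3)
= 132
Area = |132|/2 = 66

66


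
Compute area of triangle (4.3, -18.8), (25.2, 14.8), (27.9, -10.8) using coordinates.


Area = |x_A(y_B-y_C) + x_B(y_C-y_A) + x_C(y_A-y_B)|/2
= |110.08 + 201.6 + (-937.44)|/2
= 625.76/2 = 312.88

312.88


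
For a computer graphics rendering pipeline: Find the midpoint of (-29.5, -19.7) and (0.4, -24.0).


M = (((-29.5)+0.4)/2, ((-19.7)+(-24))/2)
= (-14.55, -21.85)

(-14.55, -21.85)


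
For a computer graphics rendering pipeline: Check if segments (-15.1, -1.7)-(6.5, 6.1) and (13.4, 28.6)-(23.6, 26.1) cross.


Cross products: d1=-380.31, d2=-246.75, d3=432.18, d4=298.62
d1*d2 < 0 and d3*d4 < 0? no

No, they don't intersect


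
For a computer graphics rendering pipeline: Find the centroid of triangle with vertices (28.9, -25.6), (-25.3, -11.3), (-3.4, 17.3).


Centroid = ((x_A+x_B+x_C)/3, (y_A+y_B+y_C)/3)
= ((28.9+(-25.3)+(-3.4))/3, ((-25.6)+(-11.3)+17.3)/3)
= (0.0667, -6.5333)

(0.0667, -6.5333)


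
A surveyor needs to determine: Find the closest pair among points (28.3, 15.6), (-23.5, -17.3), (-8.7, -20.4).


d(P0,P1) = 61.3649, d(P0,P2) = 51.6236, d(P1,P2) = 15.1212
Closest: P1 and P2

Closest pair: (-23.5, -17.3) and (-8.7, -20.4), distance = 15.1212


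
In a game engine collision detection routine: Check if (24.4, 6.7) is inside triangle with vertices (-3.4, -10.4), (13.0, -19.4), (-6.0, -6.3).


Cross products: AB x AP = 530.64, BC x BP = -645.24, CA x CP = 158.44
All same sign? no

No, outside


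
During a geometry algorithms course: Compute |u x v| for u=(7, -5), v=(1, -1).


|u x v| = |7*(-1) - (-5)*1|
= |(-7) - (-5)| = 2

2


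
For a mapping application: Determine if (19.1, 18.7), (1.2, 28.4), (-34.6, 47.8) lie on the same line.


Cross product: (1.2-19.1)*(47.8-18.7) - (28.4-18.7)*((-34.6)-19.1)
= 0

Yes, collinear


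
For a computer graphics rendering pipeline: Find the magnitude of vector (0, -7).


|u| = sqrt(0^2 + (-7)^2) = sqrt(49) = 7

7


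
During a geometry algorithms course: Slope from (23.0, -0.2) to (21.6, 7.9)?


slope = (y2-y1)/(x2-x1) = (7.9-(-0.2))/(21.6-23) = 8.1/(-1.4) = -5.7857

-5.7857


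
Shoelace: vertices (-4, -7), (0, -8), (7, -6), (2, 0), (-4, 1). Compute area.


Shoelace sum: ((-4)*(-8) - 0*(-7)) + (0*(-6) - 7*(-8)) + (7*0 - 2*(-6)) + (2*1 - (-4)*0) + ((-4)*(-7) - (-4)*1)
= 134
Area = |134|/2 = 67

67


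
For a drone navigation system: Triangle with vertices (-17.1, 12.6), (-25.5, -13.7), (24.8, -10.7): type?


Side lengths squared: AB^2=762.25, BC^2=2539.09, CA^2=2298.5
Sorted: [762.25, 2298.5, 2539.09]
By sides: Scalene, By angles: Acute

Scalene, Acute


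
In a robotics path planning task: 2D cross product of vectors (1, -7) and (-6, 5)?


u x v = u_x*v_y - u_y*v_x = 1*5 - (-7)*(-6)
= 5 - 42 = -37

-37


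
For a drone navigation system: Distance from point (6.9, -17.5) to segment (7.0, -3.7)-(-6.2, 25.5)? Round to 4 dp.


Project P onto AB: t = 0 (clamped to [0,1])
Closest point on segment: (7, -3.7)
Distance: 13.8004

13.8004


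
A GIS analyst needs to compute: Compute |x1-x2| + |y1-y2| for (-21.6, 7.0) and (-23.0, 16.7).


|(-21.6)-(-23)| + |7-16.7| = 1.4 + 9.7 = 11.1

11.1


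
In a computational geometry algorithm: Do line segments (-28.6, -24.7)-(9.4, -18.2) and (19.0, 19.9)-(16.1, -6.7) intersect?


Cross products: d1=-1136.82, d2=-144.87, d3=1385.4, d4=393.45
d1*d2 < 0 and d3*d4 < 0? no

No, they don't intersect


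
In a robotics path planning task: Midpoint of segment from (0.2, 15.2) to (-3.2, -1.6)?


M = ((0.2+(-3.2))/2, (15.2+(-1.6))/2)
= (-1.5, 6.8)

(-1.5, 6.8)


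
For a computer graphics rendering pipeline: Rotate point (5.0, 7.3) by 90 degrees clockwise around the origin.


90° CW: (x,y) -> (y, -x)
(5,7.3) -> (7.3, -5)

(7.3, -5)


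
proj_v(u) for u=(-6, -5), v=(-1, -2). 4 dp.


u.v = 16, |v| = sqrt(5) = 2.2361
Scalar projection = u.v / |v| = 16 / sqrt(5) = 7.1554

7.1554


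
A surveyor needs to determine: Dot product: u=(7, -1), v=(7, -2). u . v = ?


u . v = u_x*v_x + u_y*v_y = 7*7 + (-1)*(-2)
= 49 + 2 = 51

51


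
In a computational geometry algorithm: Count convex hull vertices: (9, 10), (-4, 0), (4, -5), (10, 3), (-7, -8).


Convex hull vertices (CCW): (-7, -8), (4, -5), (10, 3), (9, 10), (-4, 0)
Count = 5

5


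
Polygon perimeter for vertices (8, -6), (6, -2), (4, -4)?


Sides: (8, -6)->(6, -2): sqrt(20) = 4.472136, (6, -2)->(4, -4): sqrt(8) = 2.828427, (4, -4)->(8, -6): sqrt(20) = 4.472136
Sum = 11.772699
Perimeter = 11.7727

11.7727


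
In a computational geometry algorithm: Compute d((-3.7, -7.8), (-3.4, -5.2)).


dx=0.3, dy=2.6
d^2 = 0.3^2 + 2.6^2 = 6.85
d = sqrt(6.85) = 2.6173

2.6173


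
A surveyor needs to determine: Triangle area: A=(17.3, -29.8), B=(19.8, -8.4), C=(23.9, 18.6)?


Area = |x_A(y_B-y_C) + x_B(y_C-y_A) + x_C(y_A-y_B)|/2
= |(-467.1) + 958.32 + (-511.46)|/2
= 20.24/2 = 10.12

10.12


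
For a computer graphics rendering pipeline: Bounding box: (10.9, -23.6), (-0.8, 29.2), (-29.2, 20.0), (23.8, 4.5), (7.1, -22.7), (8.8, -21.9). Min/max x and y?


x range: [-29.2, 23.8]
y range: [-23.6, 29.2]
Bounding box: (-29.2,-23.6) to (23.8,29.2)

(-29.2,-23.6) to (23.8,29.2)


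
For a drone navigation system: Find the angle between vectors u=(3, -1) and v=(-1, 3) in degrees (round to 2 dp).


u.v = -6, |u| = sqrt(10) = 3.1623, |v| = sqrt(10) = 3.1623
cos(theta) = u.v/(|u||v|) = -6/sqrt(100) = -0.6
theta = acos(-0.6) = 126.87 degrees

126.87 degrees


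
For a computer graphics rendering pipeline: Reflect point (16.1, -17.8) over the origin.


Reflection over origin: (x,y) -> (-x,-y)
(16.1, -17.8) -> (-16.1, 17.8)

(-16.1, 17.8)


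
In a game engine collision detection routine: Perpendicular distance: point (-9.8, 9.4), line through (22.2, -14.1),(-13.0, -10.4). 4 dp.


|cross product| = 708.8
|line direction| = sqrt(1252.73) = 35.3939
Distance = 708.8/sqrt(1252.73) = 20.026

20.026


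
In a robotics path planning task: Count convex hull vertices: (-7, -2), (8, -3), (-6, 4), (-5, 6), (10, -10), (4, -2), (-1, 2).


Convex hull vertices (CCW): (-7, -2), (10, -10), (8, -3), (-5, 6), (-6, 4)
Count = 5

5


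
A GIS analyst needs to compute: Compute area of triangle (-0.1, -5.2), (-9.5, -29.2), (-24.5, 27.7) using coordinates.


Area = |x_A(y_B-y_C) + x_B(y_C-y_A) + x_C(y_A-y_B)|/2
= |5.69 + (-312.55) + (-588)|/2
= 894.86/2 = 447.43

447.43


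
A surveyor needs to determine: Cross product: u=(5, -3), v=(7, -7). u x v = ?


u x v = u_x*v_y - u_y*v_x = 5*(-7) - (-3)*7
= (-35) - (-21) = -14

-14


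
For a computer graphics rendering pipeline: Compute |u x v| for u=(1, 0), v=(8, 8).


|u x v| = |1*8 - 0*8|
= |8 - 0| = 8

8


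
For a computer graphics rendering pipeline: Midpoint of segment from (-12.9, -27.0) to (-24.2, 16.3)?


M = (((-12.9)+(-24.2))/2, ((-27)+16.3)/2)
= (-18.55, -5.35)

(-18.55, -5.35)


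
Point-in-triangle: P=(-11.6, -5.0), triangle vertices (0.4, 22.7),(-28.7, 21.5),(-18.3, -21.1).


Cross products: AB x AP = 791.67, BC x BP = 452.86, CA x CP = 7.61
All same sign? yes

Yes, inside


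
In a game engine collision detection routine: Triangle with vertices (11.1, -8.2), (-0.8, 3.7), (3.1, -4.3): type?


Side lengths squared: AB^2=283.22, BC^2=79.21, CA^2=79.21
Sorted: [79.21, 79.21, 283.22]
By sides: Isosceles, By angles: Obtuse

Isosceles, Obtuse


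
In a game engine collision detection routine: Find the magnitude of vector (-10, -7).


|u| = sqrt((-10)^2 + (-7)^2) = sqrt(149) = 12.2066

12.2066


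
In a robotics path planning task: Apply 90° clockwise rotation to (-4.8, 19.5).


90° CW: (x,y) -> (y, -x)
(-4.8,19.5) -> (19.5, 4.8)

(19.5, 4.8)


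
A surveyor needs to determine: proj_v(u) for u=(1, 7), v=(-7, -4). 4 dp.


u.v = -35, |v| = sqrt(65) = 8.0623
Scalar projection = u.v / |v| = -35 / sqrt(65) = -4.3412

-4.3412


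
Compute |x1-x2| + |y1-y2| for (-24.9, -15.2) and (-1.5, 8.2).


|(-24.9)-(-1.5)| + |(-15.2)-8.2| = 23.4 + 23.4 = 46.8

46.8


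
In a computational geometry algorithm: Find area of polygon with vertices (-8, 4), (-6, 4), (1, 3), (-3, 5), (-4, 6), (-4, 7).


Shoelace sum: ((-8)*4 - (-6)*4) + ((-6)*3 - 1*4) + (1*5 - (-3)*3) + ((-3)*6 - (-4)*5) + ((-4)*7 - (-4)*6) + ((-4)*4 - (-8)*7)
= 22
Area = |22|/2 = 11

11


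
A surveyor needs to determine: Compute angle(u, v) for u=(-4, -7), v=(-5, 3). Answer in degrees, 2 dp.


u.v = -1, |u| = sqrt(65) = 8.0623, |v| = sqrt(34) = 5.831
cos(theta) = u.v/(|u||v|) = -1/sqrt(2210) = -0.021272
theta = acos(-0.021272) = 91.22 degrees

91.22 degrees


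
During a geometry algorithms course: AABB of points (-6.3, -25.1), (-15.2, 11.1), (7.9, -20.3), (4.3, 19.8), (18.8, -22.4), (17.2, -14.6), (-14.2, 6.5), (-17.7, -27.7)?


x range: [-17.7, 18.8]
y range: [-27.7, 19.8]
Bounding box: (-17.7,-27.7) to (18.8,19.8)

(-17.7,-27.7) to (18.8,19.8)


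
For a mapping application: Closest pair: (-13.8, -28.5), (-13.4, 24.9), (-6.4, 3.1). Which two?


d(P0,P1) = 53.4015, d(P0,P2) = 32.4549, d(P1,P2) = 22.8963
Closest: P1 and P2

Closest pair: (-13.4, 24.9) and (-6.4, 3.1), distance = 22.8963


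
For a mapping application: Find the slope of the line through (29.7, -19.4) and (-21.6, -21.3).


slope = (y2-y1)/(x2-x1) = ((-21.3)-(-19.4))/((-21.6)-29.7) = (-1.9)/(-51.3) = 0.037

0.037


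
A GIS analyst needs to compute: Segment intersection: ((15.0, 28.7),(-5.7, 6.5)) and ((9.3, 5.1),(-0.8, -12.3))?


Cross products: d1=-139.18, d2=-275.14, d3=361.98, d4=497.94
d1*d2 < 0 and d3*d4 < 0? no

No, they don't intersect


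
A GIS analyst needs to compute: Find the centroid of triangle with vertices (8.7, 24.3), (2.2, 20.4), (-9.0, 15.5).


Centroid = ((x_A+x_B+x_C)/3, (y_A+y_B+y_C)/3)
= ((8.7+2.2+(-9))/3, (24.3+20.4+15.5)/3)
= (0.6333, 20.0667)

(0.6333, 20.0667)


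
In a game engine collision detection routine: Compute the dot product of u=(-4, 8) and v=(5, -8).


u . v = u_x*v_x + u_y*v_y = (-4)*5 + 8*(-8)
= (-20) + (-64) = -84

-84


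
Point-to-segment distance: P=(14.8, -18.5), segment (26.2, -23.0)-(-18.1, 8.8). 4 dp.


Project P onto AB: t = 0.2179 (clamped to [0,1])
Closest point on segment: (16.5449, -16.0692)
Distance: 2.9922

2.9922


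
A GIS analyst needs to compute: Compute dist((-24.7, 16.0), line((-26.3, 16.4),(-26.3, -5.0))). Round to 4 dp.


|cross product| = 34.24
|line direction| = sqrt(457.96) = 21.4
Distance = 34.24/sqrt(457.96) = 1.6

1.6


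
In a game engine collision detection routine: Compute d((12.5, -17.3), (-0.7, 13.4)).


dx=-13.2, dy=30.7
d^2 = (-13.2)^2 + 30.7^2 = 1116.73
d = sqrt(1116.73) = 33.4175

33.4175


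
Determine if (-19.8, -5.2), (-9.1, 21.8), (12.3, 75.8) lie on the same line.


Cross product: ((-9.1)-(-19.8))*(75.8-(-5.2)) - (21.8-(-5.2))*(12.3-(-19.8))
= 0

Yes, collinear


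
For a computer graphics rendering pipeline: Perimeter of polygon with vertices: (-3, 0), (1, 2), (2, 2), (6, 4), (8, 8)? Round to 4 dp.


Sides: (-3, 0)->(1, 2): sqrt(20) = 4.472136, (1, 2)->(2, 2): sqrt(1) = 1, (2, 2)->(6, 4): sqrt(20) = 4.472136, (6, 4)->(8, 8): sqrt(20) = 4.472136, (8, 8)->(-3, 0): sqrt(185) = 13.601471
Sum = 28.017879
Perimeter = 28.0179

28.0179


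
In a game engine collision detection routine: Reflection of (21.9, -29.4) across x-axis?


Reflection over x-axis: (x,y) -> (x,-y)
(21.9, -29.4) -> (21.9, 29.4)

(21.9, 29.4)


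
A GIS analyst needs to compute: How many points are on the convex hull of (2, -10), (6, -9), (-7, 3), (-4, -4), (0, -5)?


Convex hull vertices (CCW): (-7, 3), (-4, -4), (2, -10), (6, -9)
Count = 4

4


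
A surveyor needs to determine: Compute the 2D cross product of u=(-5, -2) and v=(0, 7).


u x v = u_x*v_y - u_y*v_x = (-5)*7 - (-2)*0
= (-35) - 0 = -35

-35


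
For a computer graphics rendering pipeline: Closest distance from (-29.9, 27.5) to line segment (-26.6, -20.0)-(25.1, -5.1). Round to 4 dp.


Project P onto AB: t = 0.1855 (clamped to [0,1])
Closest point on segment: (-17.0072, -17.2353)
Distance: 46.5562

46.5562


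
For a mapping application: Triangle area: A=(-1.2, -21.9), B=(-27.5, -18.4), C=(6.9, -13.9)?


Area = |x_A(y_B-y_C) + x_B(y_C-y_A) + x_C(y_A-y_B)|/2
= |5.4 + (-220) + (-24.15)|/2
= 238.75/2 = 119.375

119.375


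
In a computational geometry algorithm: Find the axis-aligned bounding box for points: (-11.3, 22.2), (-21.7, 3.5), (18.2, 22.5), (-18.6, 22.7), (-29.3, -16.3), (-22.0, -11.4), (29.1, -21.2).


x range: [-29.3, 29.1]
y range: [-21.2, 22.7]
Bounding box: (-29.3,-21.2) to (29.1,22.7)

(-29.3,-21.2) to (29.1,22.7)


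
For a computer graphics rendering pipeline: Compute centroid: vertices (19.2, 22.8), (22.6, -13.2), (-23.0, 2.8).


Centroid = ((x_A+x_B+x_C)/3, (y_A+y_B+y_C)/3)
= ((19.2+22.6+(-23))/3, (22.8+(-13.2)+2.8)/3)
= (6.2667, 4.1333)

(6.2667, 4.1333)


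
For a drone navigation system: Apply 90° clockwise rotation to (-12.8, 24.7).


90° CW: (x,y) -> (y, -x)
(-12.8,24.7) -> (24.7, 12.8)

(24.7, 12.8)


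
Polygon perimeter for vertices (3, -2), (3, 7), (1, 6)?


Sides: (3, -2)->(3, 7): sqrt(81) = 9, (3, 7)->(1, 6): sqrt(5) = 2.236068, (1, 6)->(3, -2): sqrt(68) = 8.246211
Sum = 19.482279
Perimeter = 19.4823

19.4823


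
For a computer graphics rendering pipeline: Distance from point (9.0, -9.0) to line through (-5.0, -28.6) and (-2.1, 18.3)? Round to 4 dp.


|cross product| = 599.76
|line direction| = sqrt(2208.02) = 46.9896
Distance = 599.76/sqrt(2208.02) = 12.7637

12.7637


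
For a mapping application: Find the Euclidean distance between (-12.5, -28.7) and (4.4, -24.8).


dx=16.9, dy=3.9
d^2 = 16.9^2 + 3.9^2 = 300.82
d = sqrt(300.82) = 17.3442

17.3442


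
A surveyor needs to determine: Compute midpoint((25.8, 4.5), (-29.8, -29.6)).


M = ((25.8+(-29.8))/2, (4.5+(-29.6))/2)
= (-2, -12.55)

(-2, -12.55)


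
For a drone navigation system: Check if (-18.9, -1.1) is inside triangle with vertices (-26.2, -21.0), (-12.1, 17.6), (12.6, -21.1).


Cross products: AB x AP = -1.19, BC x BP = -725.05, CA x CP = -772.85
All same sign? yes

Yes, inside


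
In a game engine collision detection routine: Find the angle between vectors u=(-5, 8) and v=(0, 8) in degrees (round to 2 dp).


u.v = 64, |u| = sqrt(89) = 9.434, |v| = sqrt(64) = 8
cos(theta) = u.v/(|u||v|) = 64/sqrt(5696) = 0.847998
theta = acos(0.847998) = 32.01 degrees

32.01 degrees


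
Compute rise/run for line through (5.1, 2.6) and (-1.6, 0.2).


slope = (y2-y1)/(x2-x1) = (0.2-2.6)/((-1.6)-5.1) = (-2.4)/(-6.7) = 0.3582

0.3582


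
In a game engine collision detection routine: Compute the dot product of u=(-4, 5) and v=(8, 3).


u . v = u_x*v_x + u_y*v_y = (-4)*8 + 5*3
= (-32) + 15 = -17

-17


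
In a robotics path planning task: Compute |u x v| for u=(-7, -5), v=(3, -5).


|u x v| = |(-7)*(-5) - (-5)*3|
= |35 - (-15)| = 50

50


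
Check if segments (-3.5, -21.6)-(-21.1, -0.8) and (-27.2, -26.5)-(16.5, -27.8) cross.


Cross products: d1=244.94, d2=1131.02, d3=579.2, d4=-306.88
d1*d2 < 0 and d3*d4 < 0? no

No, they don't intersect


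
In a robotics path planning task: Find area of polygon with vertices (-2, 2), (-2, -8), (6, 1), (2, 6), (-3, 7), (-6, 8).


Shoelace sum: ((-2)*(-8) - (-2)*2) + ((-2)*1 - 6*(-8)) + (6*6 - 2*1) + (2*7 - (-3)*6) + ((-3)*8 - (-6)*7) + ((-6)*2 - (-2)*8)
= 154
Area = |154|/2 = 77

77


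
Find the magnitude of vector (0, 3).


|u| = sqrt(0^2 + 3^2) = sqrt(9) = 3

3


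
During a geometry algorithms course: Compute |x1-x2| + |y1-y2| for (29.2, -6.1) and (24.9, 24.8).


|29.2-24.9| + |(-6.1)-24.8| = 4.3 + 30.9 = 35.2

35.2


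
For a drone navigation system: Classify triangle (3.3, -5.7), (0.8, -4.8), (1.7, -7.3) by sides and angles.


Side lengths squared: AB^2=7.06, BC^2=7.06, CA^2=5.12
Sorted: [5.12, 7.06, 7.06]
By sides: Isosceles, By angles: Acute

Isosceles, Acute


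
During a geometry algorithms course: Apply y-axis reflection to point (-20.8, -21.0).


Reflection over y-axis: (x,y) -> (-x,y)
(-20.8, -21) -> (20.8, -21)

(20.8, -21)


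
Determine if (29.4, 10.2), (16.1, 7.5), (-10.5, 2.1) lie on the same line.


Cross product: (16.1-29.4)*(2.1-10.2) - (7.5-10.2)*((-10.5)-29.4)
= 0

Yes, collinear


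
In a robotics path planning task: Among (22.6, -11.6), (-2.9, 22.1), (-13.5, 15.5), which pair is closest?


d(P0,P1) = 42.2604, d(P0,P2) = 45.14, d(P1,P2) = 12.4868
Closest: P1 and P2

Closest pair: (-2.9, 22.1) and (-13.5, 15.5), distance = 12.4868


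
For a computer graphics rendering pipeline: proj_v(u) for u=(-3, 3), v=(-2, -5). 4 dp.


u.v = -9, |v| = sqrt(29) = 5.3852
Scalar projection = u.v / |v| = -9 / sqrt(29) = -1.6713

-1.6713


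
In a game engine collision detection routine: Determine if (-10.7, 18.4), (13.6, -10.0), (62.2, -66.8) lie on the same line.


Cross product: (13.6-(-10.7))*((-66.8)-18.4) - ((-10)-18.4)*(62.2-(-10.7))
= 0

Yes, collinear


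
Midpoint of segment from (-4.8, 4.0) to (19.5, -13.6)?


M = (((-4.8)+19.5)/2, (4+(-13.6))/2)
= (7.35, -4.8)

(7.35, -4.8)


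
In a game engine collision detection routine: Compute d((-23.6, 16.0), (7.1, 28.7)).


dx=30.7, dy=12.7
d^2 = 30.7^2 + 12.7^2 = 1103.78
d = sqrt(1103.78) = 33.2232

33.2232


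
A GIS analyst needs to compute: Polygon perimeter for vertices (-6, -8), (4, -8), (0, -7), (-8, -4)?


Sides: (-6, -8)->(4, -8): sqrt(100) = 10, (4, -8)->(0, -7): sqrt(17) = 4.123106, (0, -7)->(-8, -4): sqrt(73) = 8.544004, (-8, -4)->(-6, -8): sqrt(20) = 4.472136
Sum = 27.139246
Perimeter = 27.1392

27.1392


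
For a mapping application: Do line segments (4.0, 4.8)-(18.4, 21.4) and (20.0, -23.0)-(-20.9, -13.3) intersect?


Cross products: d1=-981.82, d2=-1800.44, d3=-665.92, d4=152.7
d1*d2 < 0 and d3*d4 < 0? no

No, they don't intersect


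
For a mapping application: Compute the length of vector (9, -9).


|u| = sqrt(9^2 + (-9)^2) = sqrt(162) = 12.7279

12.7279


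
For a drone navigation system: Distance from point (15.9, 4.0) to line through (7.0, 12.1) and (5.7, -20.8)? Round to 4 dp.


|cross product| = 303.34
|line direction| = sqrt(1084.1) = 32.9257
Distance = 303.34/sqrt(1084.1) = 9.2129

9.2129


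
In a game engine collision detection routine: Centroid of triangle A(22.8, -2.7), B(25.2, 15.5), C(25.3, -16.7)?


Centroid = ((x_A+x_B+x_C)/3, (y_A+y_B+y_C)/3)
= ((22.8+25.2+25.3)/3, ((-2.7)+15.5+(-16.7))/3)
= (24.4333, -1.3)

(24.4333, -1.3)


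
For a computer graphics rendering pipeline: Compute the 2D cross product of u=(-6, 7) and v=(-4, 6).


u x v = u_x*v_y - u_y*v_x = (-6)*6 - 7*(-4)
= (-36) - (-28) = -8

-8


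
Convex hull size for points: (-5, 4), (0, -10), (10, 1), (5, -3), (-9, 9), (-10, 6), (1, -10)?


Convex hull vertices (CCW): (-10, 6), (0, -10), (1, -10), (10, 1), (-9, 9)
Count = 5

5


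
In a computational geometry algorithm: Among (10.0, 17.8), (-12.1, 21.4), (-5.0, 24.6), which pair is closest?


d(P0,P1) = 22.3913, d(P0,P2) = 16.4694, d(P1,P2) = 7.7878
Closest: P1 and P2

Closest pair: (-12.1, 21.4) and (-5.0, 24.6), distance = 7.7878


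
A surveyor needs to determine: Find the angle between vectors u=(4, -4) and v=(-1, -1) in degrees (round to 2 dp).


u.v = 0, |u| = sqrt(32) = 5.6569, |v| = sqrt(2) = 1.4142
cos(theta) = u.v/(|u||v|) = 0/sqrt(64) = 0
theta = acos(0) = 90 degrees

90 degrees


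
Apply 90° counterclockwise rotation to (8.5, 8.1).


90° CCW: (x,y) -> (-y, x)
(8.5,8.1) -> (-8.1, 8.5)

(-8.1, 8.5)


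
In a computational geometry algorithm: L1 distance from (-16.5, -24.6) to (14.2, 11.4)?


|(-16.5)-14.2| + |(-24.6)-11.4| = 30.7 + 36 = 66.7

66.7


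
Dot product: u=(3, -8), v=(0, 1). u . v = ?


u . v = u_x*v_x + u_y*v_y = 3*0 + (-8)*1
= 0 + (-8) = -8

-8


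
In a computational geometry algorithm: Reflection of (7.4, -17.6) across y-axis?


Reflection over y-axis: (x,y) -> (-x,y)
(7.4, -17.6) -> (-7.4, -17.6)

(-7.4, -17.6)


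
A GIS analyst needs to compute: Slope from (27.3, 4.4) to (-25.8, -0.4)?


slope = (y2-y1)/(x2-x1) = ((-0.4)-4.4)/((-25.8)-27.3) = (-4.8)/(-53.1) = 0.0904

0.0904


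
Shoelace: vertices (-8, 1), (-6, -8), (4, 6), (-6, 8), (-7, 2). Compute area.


Shoelace sum: ((-8)*(-8) - (-6)*1) + ((-6)*6 - 4*(-8)) + (4*8 - (-6)*6) + ((-6)*2 - (-7)*8) + ((-7)*1 - (-8)*2)
= 187
Area = |187|/2 = 93.5

93.5


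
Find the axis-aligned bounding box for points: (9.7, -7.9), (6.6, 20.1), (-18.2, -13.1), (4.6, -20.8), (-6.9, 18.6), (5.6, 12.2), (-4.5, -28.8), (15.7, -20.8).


x range: [-18.2, 15.7]
y range: [-28.8, 20.1]
Bounding box: (-18.2,-28.8) to (15.7,20.1)

(-18.2,-28.8) to (15.7,20.1)


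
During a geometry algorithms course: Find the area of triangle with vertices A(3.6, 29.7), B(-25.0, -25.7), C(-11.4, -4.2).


Area = |x_A(y_B-y_C) + x_B(y_C-y_A) + x_C(y_A-y_B)|/2
= |(-77.4) + 847.5 + (-631.56)|/2
= 138.54/2 = 69.27

69.27


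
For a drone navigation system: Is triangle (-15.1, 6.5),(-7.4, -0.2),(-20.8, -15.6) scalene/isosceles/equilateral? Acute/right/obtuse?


Side lengths squared: AB^2=104.18, BC^2=416.72, CA^2=520.9
Sorted: [104.18, 416.72, 520.9]
By sides: Scalene, By angles: Right

Scalene, Right


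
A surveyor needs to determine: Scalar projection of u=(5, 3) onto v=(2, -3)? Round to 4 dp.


u.v = 1, |v| = sqrt(13) = 3.6056
Scalar projection = u.v / |v| = 1 / sqrt(13) = 0.2774

0.2774


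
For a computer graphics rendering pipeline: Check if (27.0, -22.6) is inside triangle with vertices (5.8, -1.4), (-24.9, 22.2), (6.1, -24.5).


Cross products: AB x AP = 150.52, BC x BP = 1034.93, CA x CP = -483.36
All same sign? no

No, outside
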